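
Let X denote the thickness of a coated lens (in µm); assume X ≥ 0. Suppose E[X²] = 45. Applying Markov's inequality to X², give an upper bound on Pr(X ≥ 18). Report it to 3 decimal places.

Since X ≥ 0, the event {X ≥ 18} is the same as {X² ≥ 324}.
Markov's inequality applied to X² gives Pr(X² ≥ 324) ≤ E[X²]/324 = 45/324 = 0.1389.

0.139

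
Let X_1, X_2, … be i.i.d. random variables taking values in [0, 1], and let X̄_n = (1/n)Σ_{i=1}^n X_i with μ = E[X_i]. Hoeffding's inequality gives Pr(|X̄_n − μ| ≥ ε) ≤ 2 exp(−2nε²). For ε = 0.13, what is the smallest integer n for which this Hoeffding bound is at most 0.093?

Require 2·exp(−2nε²) ≤ 0.093, i.e. 2nε² ≥ ln(2/0.093) = 3.068303.
So n ≥ 3.068303 / (2·0.13²) = 90.778.
The smallest integer n is 91.

91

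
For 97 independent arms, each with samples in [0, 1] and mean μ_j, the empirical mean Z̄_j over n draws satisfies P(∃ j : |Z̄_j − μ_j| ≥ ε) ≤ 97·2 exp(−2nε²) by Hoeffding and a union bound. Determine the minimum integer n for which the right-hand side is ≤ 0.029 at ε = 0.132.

253

Need 2·97·exp(−2nε²) ≤ 0.029, i.e. exp(−2nε²) ≤ 0.029/194.
So 2nε² ≥ ln(194/0.029) = 8.808318.
Hence n ≥ 8.808318/(2·0.132²) = 252.764.
The smallest integer n is 253.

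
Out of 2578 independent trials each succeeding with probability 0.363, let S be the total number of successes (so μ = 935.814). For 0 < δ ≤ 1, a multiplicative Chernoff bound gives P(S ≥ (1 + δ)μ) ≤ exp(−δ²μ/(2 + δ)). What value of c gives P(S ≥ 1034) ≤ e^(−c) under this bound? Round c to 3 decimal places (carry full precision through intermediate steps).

Write 1034 = (1 + δ)μ, so δ = 1034/935.814 − 1 = 0.1049204…
Then the exponent is δ²μ/(2 + δ) = (1034 − μ)² / (μ·(2 + δ)) = 4.894112.

4.894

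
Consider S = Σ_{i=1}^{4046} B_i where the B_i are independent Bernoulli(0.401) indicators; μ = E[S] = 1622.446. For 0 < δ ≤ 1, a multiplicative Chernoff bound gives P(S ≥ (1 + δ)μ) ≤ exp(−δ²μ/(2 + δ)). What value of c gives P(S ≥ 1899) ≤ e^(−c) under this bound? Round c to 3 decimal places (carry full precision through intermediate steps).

Write 1899 = (1 + δ)μ, so δ = 1899/1622.446 − 1 = 0.170455…
Then the exponent is δ²μ/(2 + δ) = (1899 − μ)² / (μ·(2 + δ)) = 21.718952.

21.719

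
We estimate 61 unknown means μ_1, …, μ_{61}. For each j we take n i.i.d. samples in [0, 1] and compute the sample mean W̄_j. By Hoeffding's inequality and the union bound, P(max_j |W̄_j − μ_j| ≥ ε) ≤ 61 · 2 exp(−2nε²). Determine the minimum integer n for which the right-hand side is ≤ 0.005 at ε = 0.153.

Need 2·61·exp(−2nε²) ≤ 0.005, i.e. exp(−2nε²) ≤ 0.005/122.
So 2nε² ≥ ln(122/0.005) = 10.102338.
Hence n ≥ 10.102338/(2·0.153²) = 215.779.
The smallest integer n is 216.

216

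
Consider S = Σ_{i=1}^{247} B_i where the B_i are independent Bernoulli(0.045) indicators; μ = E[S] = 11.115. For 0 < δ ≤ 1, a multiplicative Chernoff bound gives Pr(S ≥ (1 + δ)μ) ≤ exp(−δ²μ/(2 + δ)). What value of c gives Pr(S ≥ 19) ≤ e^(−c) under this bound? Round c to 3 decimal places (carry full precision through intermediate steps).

Write 19 = (1 + δ)μ, so δ = 19/11.115 − 1 = 0.7094017…
Then the exponent is δ²μ/(2 + δ) = (19 − μ)² / (μ·(2 + δ)) = 2.064527.

2.065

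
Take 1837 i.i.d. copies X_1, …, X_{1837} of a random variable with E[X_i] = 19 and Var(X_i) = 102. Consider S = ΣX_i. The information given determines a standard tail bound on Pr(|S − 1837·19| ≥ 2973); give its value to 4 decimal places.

With mean and variance of each term known, Chebyshev's inequality bounds the deviation of the sum (or sample mean).
Var(S) = n·Var(X_i) = 1837·102 = 187374.
Chebyshev: Pr(|S − 1837·19| ≥ 2973) ≤ Var(S)/2973² = 187374/8838729 = 0.0212.

0.0212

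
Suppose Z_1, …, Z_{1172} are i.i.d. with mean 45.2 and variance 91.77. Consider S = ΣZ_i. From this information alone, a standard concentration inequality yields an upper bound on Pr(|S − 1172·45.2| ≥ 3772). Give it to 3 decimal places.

With mean and variance of each term known, Chebyshev's inequality bounds the deviation of the sum (or sample mean).
Var(S) = n·Var(Z_i) = 1172·91.77 = 107554.44.
Chebyshev: Pr(|S − 1172·45.2| ≥ 3772) ≤ Var(S)/3772² = 107554.44/14227984 = 0.0076.

0.008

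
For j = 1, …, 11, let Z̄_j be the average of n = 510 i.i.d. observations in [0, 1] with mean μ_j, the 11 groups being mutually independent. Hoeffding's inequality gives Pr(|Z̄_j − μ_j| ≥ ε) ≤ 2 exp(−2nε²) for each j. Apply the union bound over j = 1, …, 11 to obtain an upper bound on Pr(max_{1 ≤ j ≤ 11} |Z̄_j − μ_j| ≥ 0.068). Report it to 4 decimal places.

0.1968

Per-experiment Hoeffding bound: 2·exp(−2·510·0.068²) = 2·exp(−4.71648) = 0.017893.
Union bound over 11 events: 11·0.017893 = 0.19683.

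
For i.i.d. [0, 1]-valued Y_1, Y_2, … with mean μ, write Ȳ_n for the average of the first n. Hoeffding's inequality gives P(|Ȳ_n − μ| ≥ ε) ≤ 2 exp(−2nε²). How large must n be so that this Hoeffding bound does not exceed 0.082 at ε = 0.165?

Require 2·exp(−2nε²) ≤ 0.082, i.e. 2nε² ≥ ln(2/0.082) = 3.194183.
So n ≥ 3.194183 / (2·0.165²) = 58.663.
The smallest integer n is 59.

59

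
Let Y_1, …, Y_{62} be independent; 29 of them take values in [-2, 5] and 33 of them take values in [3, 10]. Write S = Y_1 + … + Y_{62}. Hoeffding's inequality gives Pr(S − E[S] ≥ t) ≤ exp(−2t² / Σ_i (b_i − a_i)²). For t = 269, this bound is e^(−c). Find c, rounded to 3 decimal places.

Σ(b_i − a_i)² = 29·7² + 33·7² = 3038.
c = 2t² / 3038 = 2·269² / 3038 = 47.6373.

47.637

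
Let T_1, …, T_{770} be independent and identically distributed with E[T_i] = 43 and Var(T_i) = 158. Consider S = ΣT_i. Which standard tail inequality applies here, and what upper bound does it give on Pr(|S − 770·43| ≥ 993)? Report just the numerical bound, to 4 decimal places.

0.1234

With mean and variance of each term known, Chebyshev's inequality bounds the deviation of the sum (or sample mean).
Var(S) = n·Var(T_i) = 770·158 = 121660.
Chebyshev: Pr(|S − 770·43| ≥ 993) ≤ Var(S)/993² = 121660/986049 = 0.1234.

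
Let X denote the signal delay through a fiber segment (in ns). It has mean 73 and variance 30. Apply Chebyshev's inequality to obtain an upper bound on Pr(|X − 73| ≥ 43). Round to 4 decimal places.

0.0162

Chebyshev: Pr(|X − μ| ≥ t) ≤ Var(X)/t².
Bound = 30 / 1849 = 0.0162.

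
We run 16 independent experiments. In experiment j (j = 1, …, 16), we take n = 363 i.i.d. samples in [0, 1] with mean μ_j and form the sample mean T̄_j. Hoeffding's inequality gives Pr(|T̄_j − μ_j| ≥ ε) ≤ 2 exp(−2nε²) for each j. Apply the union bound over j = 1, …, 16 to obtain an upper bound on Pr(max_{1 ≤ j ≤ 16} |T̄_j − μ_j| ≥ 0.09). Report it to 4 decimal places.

Per-experiment Hoeffding bound: 2·exp(−2·363·0.09²) = 2·exp(−5.88060) = 0.0055862.
Union bound over 16 events: 16·0.0055862 = 0.08938.

0.0894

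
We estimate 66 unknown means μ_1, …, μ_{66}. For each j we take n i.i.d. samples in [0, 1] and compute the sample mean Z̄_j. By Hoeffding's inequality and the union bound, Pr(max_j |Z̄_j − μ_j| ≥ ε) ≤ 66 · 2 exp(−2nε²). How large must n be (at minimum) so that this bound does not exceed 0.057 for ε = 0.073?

727

Need 2·66·exp(−2nε²) ≤ 0.057, i.e. exp(−2nε²) ≤ 0.057/132.
So 2nε² ≥ ln(132/0.057) = 7.747506.
Hence n ≥ 7.747506/(2·0.073²) = 726.919.
The smallest integer n is 727.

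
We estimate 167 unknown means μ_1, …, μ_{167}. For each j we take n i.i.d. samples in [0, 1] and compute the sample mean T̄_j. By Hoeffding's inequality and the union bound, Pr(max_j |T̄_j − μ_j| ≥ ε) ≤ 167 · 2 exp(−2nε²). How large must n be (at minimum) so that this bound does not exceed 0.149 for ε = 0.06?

Need 2·167·exp(−2nε²) ≤ 0.149, i.e. exp(−2nε²) ≤ 0.149/334.
So 2nε² ≥ ln(334/0.149) = 7.714950.
Hence n ≥ 7.714950/(2·0.06²) = 1071.521.
The smallest integer n is 1072.

1072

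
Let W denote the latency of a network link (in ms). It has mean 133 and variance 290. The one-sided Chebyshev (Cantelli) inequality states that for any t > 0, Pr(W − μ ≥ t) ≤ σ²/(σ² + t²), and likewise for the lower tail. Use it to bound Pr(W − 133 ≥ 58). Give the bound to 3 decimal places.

Here σ² = 290 and t = 58, so σ² + t² = 3654.
Cantelli's bound: 290/3654 = 0.0794.

0.079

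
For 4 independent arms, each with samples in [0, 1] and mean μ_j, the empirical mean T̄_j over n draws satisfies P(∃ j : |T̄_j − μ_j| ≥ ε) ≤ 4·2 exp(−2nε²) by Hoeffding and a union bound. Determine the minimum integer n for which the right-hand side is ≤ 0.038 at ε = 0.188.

76

Need 2·4·exp(−2nε²) ≤ 0.038, i.e. exp(−2nε²) ≤ 0.038/8.
So 2nε² ≥ ln(8/0.038) = 5.349611.
Hence n ≥ 5.349611/(2·0.188²) = 75.679.
The smallest integer n is 76.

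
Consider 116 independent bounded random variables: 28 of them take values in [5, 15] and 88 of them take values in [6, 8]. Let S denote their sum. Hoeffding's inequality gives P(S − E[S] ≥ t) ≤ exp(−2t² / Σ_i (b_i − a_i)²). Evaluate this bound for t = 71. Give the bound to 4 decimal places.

0.0408

Σ(b_i − a_i)² = 28·10² + 88·2² = 3152.
Exponent = 2·71² / 3152 = 3.19860.
Bound = exp(−3.19860) = 0.04082.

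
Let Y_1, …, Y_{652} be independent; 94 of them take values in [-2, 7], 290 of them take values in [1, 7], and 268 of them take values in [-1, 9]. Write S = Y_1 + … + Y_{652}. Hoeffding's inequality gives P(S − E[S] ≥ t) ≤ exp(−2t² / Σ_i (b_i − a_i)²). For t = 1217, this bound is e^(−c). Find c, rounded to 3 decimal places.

Σ(b_i − a_i)² = 94·9² + 290·6² + 268·10² = 44854.
c = 2t² / 44854 = 2·1217² / 44854 = 66.0404.

66.040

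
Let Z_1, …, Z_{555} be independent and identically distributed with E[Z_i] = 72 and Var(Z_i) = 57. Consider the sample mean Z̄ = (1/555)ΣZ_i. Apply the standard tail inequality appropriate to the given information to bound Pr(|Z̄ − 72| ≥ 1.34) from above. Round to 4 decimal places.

With mean and variance of each term known, Chebyshev's inequality bounds the deviation of the sum (or sample mean).
Var(Z̄) = Var(Z_i)/n = 57/555 = 0.1027.
Chebyshev: Pr(|Z̄ − 72| ≥ 1.34) ≤ Var(Z̄)/(1.34)² = 57/(555·1.34²) = 0.0572.

0.0572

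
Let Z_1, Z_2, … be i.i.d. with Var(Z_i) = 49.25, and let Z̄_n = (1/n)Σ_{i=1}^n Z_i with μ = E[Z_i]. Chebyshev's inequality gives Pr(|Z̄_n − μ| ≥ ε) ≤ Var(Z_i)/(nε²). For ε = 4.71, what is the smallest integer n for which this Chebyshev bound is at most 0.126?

18

Require 49.25/(n·4.71²) ≤ 0.126, i.e. n ≥ 49.25/(0.126·4.71²) = 17.620.
The smallest integer n is 18.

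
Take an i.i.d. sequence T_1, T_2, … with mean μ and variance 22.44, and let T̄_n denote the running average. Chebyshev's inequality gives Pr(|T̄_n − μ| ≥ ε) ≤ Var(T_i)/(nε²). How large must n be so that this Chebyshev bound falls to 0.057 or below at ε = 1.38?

Require 22.44/(n·1.38²) ≤ 0.057, i.e. n ≥ 22.44/(0.057·1.38²) = 206.723.
The smallest integer n is 207.

207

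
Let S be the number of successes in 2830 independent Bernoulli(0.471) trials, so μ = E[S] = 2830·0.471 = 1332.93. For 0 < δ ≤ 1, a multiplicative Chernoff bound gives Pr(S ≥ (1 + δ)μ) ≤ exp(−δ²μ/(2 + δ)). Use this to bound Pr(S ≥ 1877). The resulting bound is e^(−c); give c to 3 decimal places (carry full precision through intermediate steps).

Write 1877 = (1 + δ)μ, so δ = 1877/1332.93 − 1 = 0.408176…
Then the exponent is δ²μ/(2 + δ) = (1877 − μ)² / (μ·(2 + δ)) = 92.217639.

92.218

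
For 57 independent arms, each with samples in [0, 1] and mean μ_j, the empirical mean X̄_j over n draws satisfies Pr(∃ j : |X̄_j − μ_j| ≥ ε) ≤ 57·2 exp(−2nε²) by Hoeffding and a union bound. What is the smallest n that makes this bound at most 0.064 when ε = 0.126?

236

Need 2·57·exp(−2nε²) ≤ 0.064, i.e. exp(−2nε²) ≤ 0.064/114.
So 2nε² ≥ ln(114/0.064) = 7.485071.
Hence n ≥ 7.485071/(2·0.126²) = 235.735.
The smallest integer n is 236.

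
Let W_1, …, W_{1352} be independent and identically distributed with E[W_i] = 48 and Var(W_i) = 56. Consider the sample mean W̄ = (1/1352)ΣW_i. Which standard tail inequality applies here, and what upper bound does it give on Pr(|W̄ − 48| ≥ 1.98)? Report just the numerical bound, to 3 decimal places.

With mean and variance of each term known, Chebyshev's inequality bounds the deviation of the sum (or sample mean).
Var(W̄) = Var(W_i)/n = 56/1352 = 0.04142.
Chebyshev: Pr(|W̄ − 48| ≥ 1.98) ≤ Var(W̄)/(1.98)² = 56/(1352·1.98²) = 0.0106.

0.011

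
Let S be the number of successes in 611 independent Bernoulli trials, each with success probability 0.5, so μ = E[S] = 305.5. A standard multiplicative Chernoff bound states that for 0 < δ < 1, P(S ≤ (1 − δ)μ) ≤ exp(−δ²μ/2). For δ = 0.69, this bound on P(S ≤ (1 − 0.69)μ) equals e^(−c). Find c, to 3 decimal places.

c = δ²μ/2 = 0.69²·305.5/2 = 72.7243.

72.724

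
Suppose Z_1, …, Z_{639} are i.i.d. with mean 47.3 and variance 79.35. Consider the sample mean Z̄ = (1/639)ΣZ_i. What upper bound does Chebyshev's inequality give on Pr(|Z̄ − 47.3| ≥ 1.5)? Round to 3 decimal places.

Var(Z̄) = Var(Z_i)/n = 79.35/639 = 0.12418.
Chebyshev: Pr(|Z̄ − 47.3| ≥ 1.5) ≤ Var(Z̄)/(1.5)² = 79.35/(639·1.5²) = 0.0552.

0.055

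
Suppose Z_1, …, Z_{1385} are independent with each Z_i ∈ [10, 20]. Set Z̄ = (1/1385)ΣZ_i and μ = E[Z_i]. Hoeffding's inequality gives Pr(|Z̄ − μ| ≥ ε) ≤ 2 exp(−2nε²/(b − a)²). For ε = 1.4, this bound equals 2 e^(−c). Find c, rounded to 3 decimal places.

c = 2nε²/(b − a)² = 2·1385·1.4² / 10² = 54.2920.

54.292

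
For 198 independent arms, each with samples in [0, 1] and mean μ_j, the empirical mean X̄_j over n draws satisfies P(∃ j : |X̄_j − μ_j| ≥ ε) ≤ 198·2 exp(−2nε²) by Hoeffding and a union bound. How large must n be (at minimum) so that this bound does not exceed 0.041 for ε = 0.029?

5456

Need 2·198·exp(−2nε²) ≤ 0.041, i.e. exp(−2nε²) ≤ 0.041/396.
So 2nε² ≥ ln(396/0.041) = 9.175597.
Hence n ≥ 9.175597/(2·0.029²) = 5455.171.
The smallest integer n is 5456.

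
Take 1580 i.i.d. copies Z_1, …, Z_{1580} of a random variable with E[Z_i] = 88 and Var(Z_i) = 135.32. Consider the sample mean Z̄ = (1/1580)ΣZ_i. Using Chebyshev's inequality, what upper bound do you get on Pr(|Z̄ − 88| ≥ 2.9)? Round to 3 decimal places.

Var(Z̄) = Var(Z_i)/n = 135.32/1580 = 0.085646.
Chebyshev: Pr(|Z̄ − 88| ≥ 2.9) ≤ Var(Z̄)/(2.9)² = 135.32/(1580·2.9²) = 0.0102.

0.010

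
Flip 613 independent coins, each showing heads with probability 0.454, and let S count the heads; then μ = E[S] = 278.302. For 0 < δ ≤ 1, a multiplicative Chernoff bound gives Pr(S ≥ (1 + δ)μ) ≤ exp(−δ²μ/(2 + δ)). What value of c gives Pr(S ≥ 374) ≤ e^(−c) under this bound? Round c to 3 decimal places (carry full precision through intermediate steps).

Write 374 = (1 + δ)μ, so δ = 374/278.302 − 1 = 0.3438639…
Then the exponent is δ²μ/(2 + δ) = (374 − μ)² / (μ·(2 + δ)) = 14.039674.

14.040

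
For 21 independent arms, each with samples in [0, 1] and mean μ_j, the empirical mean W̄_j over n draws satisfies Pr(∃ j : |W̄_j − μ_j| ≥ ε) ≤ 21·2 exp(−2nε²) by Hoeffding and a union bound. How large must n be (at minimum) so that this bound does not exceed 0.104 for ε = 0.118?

216

Need 2·21·exp(−2nε²) ≤ 0.104, i.e. exp(−2nε²) ≤ 0.104/42.
So 2nε² ≥ ln(42/0.104) = 6.001034.
Hence n ≥ 6.001034/(2·0.118²) = 215.492.
The smallest integer n is 216.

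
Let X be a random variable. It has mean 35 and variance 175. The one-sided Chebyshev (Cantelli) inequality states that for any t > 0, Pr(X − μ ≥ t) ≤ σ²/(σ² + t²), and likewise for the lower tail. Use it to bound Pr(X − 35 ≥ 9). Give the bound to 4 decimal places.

Here σ² = 175 and t = 9, so σ² + t² = 256.
Cantelli's bound: 175/256 = 0.6836.

0.6836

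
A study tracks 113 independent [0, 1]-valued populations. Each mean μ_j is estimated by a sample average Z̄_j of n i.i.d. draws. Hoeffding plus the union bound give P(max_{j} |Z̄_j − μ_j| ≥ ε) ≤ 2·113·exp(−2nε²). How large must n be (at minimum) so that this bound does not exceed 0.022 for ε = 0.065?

1094

Need 2·113·exp(−2nε²) ≤ 0.022, i.e. exp(−2nε²) ≤ 0.022/226.
So 2nε² ≥ ln(226/0.022) = 9.237248.
Hence n ≥ 9.237248/(2·0.065²) = 1093.165.
The smallest integer n is 1094.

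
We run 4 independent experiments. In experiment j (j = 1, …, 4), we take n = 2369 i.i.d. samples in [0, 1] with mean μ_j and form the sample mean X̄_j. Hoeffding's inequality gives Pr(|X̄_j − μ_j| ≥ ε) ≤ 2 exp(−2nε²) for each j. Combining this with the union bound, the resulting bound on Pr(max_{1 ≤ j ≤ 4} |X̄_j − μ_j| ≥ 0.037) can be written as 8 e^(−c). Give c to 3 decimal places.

Union bound over the 4 events: Pr(max_{1 ≤ j ≤ 4} |X̄_j − μ_j| ≥ 0.037) ≤ 4·2·exp(−2nε²) = 8 exp(−2·2369·0.037²).
So c = 2·2369·0.037² = 6.4863.

6.486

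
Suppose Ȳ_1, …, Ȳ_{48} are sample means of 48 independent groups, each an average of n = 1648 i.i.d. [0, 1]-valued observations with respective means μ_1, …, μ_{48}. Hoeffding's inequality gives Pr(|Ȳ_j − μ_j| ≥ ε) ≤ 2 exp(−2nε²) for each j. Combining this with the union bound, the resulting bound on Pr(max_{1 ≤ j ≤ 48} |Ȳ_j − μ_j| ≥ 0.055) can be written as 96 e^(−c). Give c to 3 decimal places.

9.970

Union bound over the 48 events: Pr(max_{1 ≤ j ≤ 48} |Ȳ_j − μ_j| ≥ 0.055) ≤ 48·2·exp(−2nε²) = 96 exp(−2·1648·0.055²).
So c = 2·1648·0.055² = 9.9704.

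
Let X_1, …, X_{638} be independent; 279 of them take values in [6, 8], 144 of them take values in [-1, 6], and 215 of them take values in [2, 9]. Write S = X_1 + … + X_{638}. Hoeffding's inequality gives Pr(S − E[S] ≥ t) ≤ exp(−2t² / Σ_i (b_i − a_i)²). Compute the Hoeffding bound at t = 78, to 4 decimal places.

0.5218

Σ(b_i − a_i)² = 279·2² + 144·7² + 215·7² = 18707.
Exponent = 2·78² / 18707 = 0.65045.
Bound = exp(−0.65045) = 0.52181.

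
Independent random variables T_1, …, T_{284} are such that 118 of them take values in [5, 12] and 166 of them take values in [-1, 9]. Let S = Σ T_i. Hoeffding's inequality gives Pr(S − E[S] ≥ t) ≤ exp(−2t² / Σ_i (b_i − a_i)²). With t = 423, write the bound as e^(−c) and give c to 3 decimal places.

Σ(b_i − a_i)² = 118·7² + 166·10² = 22382.
c = 2t² / 22382 = 2·423² / 22382 = 15.9887.

15.989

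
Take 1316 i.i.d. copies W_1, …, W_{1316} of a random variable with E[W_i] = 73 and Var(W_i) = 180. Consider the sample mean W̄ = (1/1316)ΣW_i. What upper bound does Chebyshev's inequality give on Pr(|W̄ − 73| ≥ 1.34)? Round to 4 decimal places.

Var(W̄) = Var(W_i)/n = 180/1316 = 0.13678.
Chebyshev: Pr(|W̄ − 73| ≥ 1.34) ≤ Var(W̄)/(1.34)² = 180/(1316·1.34²) = 0.0762.

0.0762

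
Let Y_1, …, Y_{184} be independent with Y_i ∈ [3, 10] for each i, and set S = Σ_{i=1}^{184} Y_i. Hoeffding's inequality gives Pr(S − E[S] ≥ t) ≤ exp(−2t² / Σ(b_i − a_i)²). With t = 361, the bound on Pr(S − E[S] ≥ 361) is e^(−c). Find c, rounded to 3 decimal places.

Σ(b_i − a_i)² = 184·(7)² = 9016.
c = 2t²/9016 = 2·361²/9016 = 28.9088.

28.909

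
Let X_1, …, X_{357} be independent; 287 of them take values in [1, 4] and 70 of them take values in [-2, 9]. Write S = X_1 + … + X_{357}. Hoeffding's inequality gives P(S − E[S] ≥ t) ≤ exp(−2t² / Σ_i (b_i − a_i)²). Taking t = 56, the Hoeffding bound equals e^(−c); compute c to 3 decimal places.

0.567

Σ(b_i − a_i)² = 287·3² + 70·11² = 11053.
c = 2t² / 11053 = 2·56² / 11053 = 0.5674.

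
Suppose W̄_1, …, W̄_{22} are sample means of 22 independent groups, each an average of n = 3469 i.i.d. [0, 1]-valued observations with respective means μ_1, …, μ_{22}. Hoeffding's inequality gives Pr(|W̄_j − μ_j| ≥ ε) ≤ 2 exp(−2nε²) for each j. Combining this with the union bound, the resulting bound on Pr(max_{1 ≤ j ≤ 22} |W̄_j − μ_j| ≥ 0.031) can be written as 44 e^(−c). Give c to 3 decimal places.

Union bound over the 22 events: Pr(max_{1 ≤ j ≤ 22} |W̄_j − μ_j| ≥ 0.031) ≤ 22·2·exp(−2nε²) = 44 exp(−2·3469·0.031²).
So c = 2·3469·0.031² = 6.6674.

6.667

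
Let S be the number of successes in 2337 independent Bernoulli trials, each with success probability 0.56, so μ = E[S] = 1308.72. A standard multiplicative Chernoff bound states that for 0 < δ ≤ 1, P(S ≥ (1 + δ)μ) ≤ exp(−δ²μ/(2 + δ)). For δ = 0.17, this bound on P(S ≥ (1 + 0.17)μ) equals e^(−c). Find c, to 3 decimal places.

c = δ²μ/(2 + δ) = 0.17²·1308.72/(2 + 0.17) = 17.4295.

17.429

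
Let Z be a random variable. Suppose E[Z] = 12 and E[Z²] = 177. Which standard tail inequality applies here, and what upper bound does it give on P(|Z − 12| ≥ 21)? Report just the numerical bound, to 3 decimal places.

0.075

The first two moments determine the variance, so Chebyshev's inequality is the sharpest standard bound available.
Var(Z) = E[Z²] − (E[Z])² = 177 − 144 = 33.
Chebyshev's inequality: P(|Z − μ| ≥ t) ≤ Var(Z)/t² = 33/441 = 0.0748.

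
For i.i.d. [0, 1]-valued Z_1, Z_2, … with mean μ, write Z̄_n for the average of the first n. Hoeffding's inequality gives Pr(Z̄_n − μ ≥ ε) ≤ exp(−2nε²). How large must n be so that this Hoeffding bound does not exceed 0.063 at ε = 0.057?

426

Require exp(−2nε²) ≤ 0.063, i.e. 2nε² ≥ ln(1/0.063) = 2.764621.
So n ≥ 2.764621 / (2·0.057²) = 425.457.
The smallest integer n is 426.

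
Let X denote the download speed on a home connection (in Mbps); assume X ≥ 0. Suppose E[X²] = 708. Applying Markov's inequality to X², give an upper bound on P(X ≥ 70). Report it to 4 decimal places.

Since X ≥ 0, the event {X ≥ 70} is the same as {X² ≥ 4900}.
Markov's inequality applied to X² gives P(X² ≥ 4900) ≤ E[X²]/4900 = 708/4900 = 0.1445.

0.1445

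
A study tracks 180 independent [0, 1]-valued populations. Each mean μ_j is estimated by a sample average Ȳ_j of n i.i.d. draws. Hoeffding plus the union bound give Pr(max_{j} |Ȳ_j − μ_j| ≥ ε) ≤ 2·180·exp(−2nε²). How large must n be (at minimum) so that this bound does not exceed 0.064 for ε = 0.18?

Need 2·180·exp(−2nε²) ≤ 0.064, i.e. exp(−2nε²) ≤ 0.064/360.
So 2nε² ≥ ln(360/0.064) = 8.634976.
Hence n ≥ 8.634976/(2·0.18²) = 133.256.
The smallest integer n is 134.

134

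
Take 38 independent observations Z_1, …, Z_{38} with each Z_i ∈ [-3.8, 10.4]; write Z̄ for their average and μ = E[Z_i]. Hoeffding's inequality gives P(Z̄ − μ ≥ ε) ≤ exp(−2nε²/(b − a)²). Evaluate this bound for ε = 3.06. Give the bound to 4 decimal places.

Exponent: 2nε²/(b − a)² = 2·38·3.06² / 14.2² = 3.52923.
Bound = exp(−3.52923) = 0.02933.

0.0293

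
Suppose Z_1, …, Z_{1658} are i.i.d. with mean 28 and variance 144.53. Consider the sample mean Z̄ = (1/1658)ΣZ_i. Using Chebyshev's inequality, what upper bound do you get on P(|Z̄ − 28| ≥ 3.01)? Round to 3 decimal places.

Var(Z̄) = Var(Z_i)/n = 144.53/1658 = 0.087171.
Chebyshev: P(|Z̄ − 28| ≥ 3.01) ≤ Var(Z̄)/(3.01)² = 144.53/(1658·3.01²) = 0.0096.

0.010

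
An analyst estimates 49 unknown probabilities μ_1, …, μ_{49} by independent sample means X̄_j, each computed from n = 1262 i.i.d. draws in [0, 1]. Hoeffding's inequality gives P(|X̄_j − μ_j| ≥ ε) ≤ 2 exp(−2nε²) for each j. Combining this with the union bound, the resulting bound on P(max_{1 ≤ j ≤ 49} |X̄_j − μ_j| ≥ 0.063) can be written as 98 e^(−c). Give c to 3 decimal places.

Union bound over the 49 events: P(max_{1 ≤ j ≤ 49} |X̄_j − μ_j| ≥ 0.063) ≤ 49·2·exp(−2nε²) = 98 exp(−2·1262·0.063²).
So c = 2·1262·0.063² = 10.0178.

10.018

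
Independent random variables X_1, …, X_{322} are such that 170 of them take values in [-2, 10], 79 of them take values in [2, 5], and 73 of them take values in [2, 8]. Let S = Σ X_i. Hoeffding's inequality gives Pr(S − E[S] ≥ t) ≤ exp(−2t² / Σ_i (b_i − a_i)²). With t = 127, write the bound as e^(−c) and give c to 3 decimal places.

1.160

Σ(b_i − a_i)² = 170·12² + 79·3² + 73·6² = 27819.
c = 2t² / 27819 = 2·127² / 27819 = 1.1596.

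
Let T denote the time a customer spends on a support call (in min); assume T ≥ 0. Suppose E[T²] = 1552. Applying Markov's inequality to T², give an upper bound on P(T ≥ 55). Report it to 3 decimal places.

0.513

Since T ≥ 0, the event {T ≥ 55} is the same as {T² ≥ 3025}.
Markov's inequality applied to T² gives P(T² ≥ 3025) ≤ E[T²]/3025 = 1552/3025 = 0.5131.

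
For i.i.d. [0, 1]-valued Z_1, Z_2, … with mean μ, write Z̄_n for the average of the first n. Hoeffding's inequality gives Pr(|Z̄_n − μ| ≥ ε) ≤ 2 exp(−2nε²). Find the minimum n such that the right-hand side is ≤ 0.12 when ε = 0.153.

61

Require 2·exp(−2nε²) ≤ 0.12, i.e. 2nε² ≥ ln(2/0.12) = 2.813411.
So n ≥ 2.813411 / (2·0.153²) = 60.093.
The smallest integer n is 61.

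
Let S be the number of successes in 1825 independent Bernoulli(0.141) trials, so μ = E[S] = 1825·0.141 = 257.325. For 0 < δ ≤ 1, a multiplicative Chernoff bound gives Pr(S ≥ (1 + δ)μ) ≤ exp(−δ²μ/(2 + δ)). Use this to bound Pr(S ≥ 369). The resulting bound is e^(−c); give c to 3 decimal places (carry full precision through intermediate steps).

Write 369 = (1 + δ)μ, so δ = 369/257.325 − 1 = 0.4339843…
Then the exponent is δ²μ/(2 + δ) = (369 − μ)² / (μ·(2 + δ)) = 19.911876.

19.912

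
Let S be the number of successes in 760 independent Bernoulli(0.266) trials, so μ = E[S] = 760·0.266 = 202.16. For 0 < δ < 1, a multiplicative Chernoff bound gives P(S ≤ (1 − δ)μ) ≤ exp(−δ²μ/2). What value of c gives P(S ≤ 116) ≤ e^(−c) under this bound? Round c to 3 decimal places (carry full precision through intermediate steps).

18.361

Write 116 = (1 − δ)μ, so δ = 1 − 116/202.16 = 0.4261971…
Then the exponent is δ²μ/2 = (μ − 116)²/(2μ) = 18.360570.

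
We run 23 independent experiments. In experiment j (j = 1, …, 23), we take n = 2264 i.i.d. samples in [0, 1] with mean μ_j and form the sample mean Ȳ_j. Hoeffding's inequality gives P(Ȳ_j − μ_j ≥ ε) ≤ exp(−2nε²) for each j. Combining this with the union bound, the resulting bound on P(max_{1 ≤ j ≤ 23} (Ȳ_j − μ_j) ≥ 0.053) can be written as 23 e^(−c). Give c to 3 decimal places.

Union bound over the 23 events: P(max_{1 ≤ j ≤ 23} (Ȳ_j − μ_j) ≥ 0.053) ≤ 23·exp(−2nε²) = 23 exp(−2·2264·0.053²).
So c = 2·2264·0.053² = 12.7192.

12.719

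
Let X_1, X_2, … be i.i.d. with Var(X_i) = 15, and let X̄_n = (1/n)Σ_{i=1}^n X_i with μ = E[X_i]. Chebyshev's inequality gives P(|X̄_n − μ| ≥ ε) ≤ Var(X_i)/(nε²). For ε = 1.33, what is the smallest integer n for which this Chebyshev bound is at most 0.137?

Require 15/(n·1.33²) ≤ 0.137, i.e. n ≥ 15/(0.137·1.33²) = 61.897.
The smallest integer n is 62.

62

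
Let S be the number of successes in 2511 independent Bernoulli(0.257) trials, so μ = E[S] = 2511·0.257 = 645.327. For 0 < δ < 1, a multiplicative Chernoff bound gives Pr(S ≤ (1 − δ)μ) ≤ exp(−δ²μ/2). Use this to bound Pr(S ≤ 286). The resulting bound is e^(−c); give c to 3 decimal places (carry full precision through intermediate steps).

100.039

Write 286 = (1 − δ)μ, so δ = 1 − 286/645.327 = 0.5568138…
Then the exponent is δ²μ/2 = (μ − 286)²/(2μ) = 100.039122.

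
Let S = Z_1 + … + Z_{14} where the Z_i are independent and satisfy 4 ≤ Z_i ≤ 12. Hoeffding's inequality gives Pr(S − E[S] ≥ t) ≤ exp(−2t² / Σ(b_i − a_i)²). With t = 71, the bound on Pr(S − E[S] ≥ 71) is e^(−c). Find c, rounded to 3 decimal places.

11.252

Σ(b_i − a_i)² = 14·(8)² = 896.
c = 2t²/896 = 2·71²/896 = 11.2522.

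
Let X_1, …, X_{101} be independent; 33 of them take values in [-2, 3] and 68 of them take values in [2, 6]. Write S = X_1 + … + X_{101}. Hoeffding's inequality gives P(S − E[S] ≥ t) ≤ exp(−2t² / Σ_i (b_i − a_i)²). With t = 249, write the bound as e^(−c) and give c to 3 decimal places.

64.821

Σ(b_i − a_i)² = 33·5² + 68·4² = 1913.
c = 2t² / 1913 = 2·249² / 1913 = 64.8207.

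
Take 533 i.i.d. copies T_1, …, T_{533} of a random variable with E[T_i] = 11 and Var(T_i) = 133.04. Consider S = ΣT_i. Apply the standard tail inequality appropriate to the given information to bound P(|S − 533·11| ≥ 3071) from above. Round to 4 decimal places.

0.0075

With mean and variance of each term known, Chebyshev's inequality bounds the deviation of the sum (or sample mean).
Var(S) = n·Var(T_i) = 533·133.04 = 70910.32.
Chebyshev: P(|S − 533·11| ≥ 3071) ≤ Var(S)/3071² = 70910.32/9431041 = 0.0075.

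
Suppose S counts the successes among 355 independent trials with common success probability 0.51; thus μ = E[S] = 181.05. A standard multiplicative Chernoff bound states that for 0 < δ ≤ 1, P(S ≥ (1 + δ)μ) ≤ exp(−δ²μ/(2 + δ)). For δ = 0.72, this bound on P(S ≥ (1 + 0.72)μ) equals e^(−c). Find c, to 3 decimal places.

c = δ²μ/(2 + δ) = 0.72²·181.05/(2 + 0.72) = 34.5060.

34.506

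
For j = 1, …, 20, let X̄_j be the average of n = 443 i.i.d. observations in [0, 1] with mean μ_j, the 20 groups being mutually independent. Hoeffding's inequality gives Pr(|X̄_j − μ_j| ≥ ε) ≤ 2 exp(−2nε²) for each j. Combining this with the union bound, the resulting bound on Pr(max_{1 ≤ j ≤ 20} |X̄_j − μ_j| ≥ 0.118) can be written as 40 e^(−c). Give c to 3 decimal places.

Union bound over the 20 events: Pr(max_{1 ≤ j ≤ 20} |X̄_j − μ_j| ≥ 0.118) ≤ 20·2·exp(−2nε²) = 40 exp(−2·443·0.118²).
So c = 2·443·0.118² = 12.3367.

12.337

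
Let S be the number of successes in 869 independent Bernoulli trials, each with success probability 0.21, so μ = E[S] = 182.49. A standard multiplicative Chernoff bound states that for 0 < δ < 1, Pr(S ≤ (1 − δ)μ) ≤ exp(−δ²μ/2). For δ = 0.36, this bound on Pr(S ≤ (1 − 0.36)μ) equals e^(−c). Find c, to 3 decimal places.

11.825

c = δ²μ/2 = 0.36²·182.49/2 = 11.8254.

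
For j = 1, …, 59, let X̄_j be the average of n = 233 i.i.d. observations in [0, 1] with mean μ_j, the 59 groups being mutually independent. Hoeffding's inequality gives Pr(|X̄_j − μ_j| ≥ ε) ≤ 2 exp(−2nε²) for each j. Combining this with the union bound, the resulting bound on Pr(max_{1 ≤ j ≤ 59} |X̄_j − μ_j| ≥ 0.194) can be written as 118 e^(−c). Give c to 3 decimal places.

17.538

Union bound over the 59 events: Pr(max_{1 ≤ j ≤ 59} |X̄_j − μ_j| ≥ 0.194) ≤ 59·2·exp(−2nε²) = 118 exp(−2·233·0.194²).
So c = 2·233·0.194² = 17.5384.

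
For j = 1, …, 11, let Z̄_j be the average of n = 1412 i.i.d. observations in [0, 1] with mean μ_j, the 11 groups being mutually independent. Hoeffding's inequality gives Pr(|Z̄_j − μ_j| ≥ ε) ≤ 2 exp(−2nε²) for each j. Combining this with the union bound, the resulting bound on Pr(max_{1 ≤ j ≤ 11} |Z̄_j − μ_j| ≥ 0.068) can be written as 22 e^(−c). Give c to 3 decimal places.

13.058

Union bound over the 11 events: Pr(max_{1 ≤ j ≤ 11} |Z̄_j − μ_j| ≥ 0.068) ≤ 11·2·exp(−2nε²) = 22 exp(−2·1412·0.068²).
So c = 2·1412·0.068² = 13.0582.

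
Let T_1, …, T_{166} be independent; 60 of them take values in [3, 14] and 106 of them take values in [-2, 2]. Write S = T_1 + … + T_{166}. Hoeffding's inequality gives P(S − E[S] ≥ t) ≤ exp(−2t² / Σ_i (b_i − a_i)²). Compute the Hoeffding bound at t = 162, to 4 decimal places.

Σ(b_i − a_i)² = 60·11² + 106·4² = 8956.
Exponent = 2·162² / 8956 = 5.86065.
Bound = exp(−5.86065) = 0.00285.

0.0028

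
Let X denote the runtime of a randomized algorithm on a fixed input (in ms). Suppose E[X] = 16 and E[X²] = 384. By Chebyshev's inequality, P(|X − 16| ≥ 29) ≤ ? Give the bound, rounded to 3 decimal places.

0.152

Var(X) = E[X²] − (E[X])² = 384 − 256 = 128.
Chebyshev's inequality: P(|X − μ| ≥ t) ≤ Var(X)/t² = 128/841 = 0.1522.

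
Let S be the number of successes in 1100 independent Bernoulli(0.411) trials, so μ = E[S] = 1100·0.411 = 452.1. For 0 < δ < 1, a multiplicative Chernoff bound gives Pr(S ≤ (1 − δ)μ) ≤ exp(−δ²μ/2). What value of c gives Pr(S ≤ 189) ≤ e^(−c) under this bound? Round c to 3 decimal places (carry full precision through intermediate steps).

76.556

Write 189 = (1 − δ)μ, so δ = 1 − 189/452.1 = 0.5819509…
Then the exponent is δ²μ/2 = (μ − 189)²/(2μ) = 76.555640.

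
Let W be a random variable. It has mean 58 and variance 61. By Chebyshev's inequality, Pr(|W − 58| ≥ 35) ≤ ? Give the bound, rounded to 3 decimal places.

0.050

Chebyshev: Pr(|W − μ| ≥ t) ≤ Var(W)/t².
Bound = 61 / 1225 = 0.0498.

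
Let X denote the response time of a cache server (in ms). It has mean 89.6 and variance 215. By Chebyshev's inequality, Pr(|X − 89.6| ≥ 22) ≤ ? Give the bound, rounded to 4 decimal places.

0.4442

Chebyshev: Pr(|X − μ| ≥ t) ≤ Var(X)/t².
Bound = 215 / 484 = 0.4442.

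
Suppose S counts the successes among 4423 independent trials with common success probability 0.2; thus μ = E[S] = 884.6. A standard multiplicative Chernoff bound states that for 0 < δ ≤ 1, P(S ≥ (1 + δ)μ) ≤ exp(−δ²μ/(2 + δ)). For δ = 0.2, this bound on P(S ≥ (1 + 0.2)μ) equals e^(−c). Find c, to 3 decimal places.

c = δ²μ/(2 + δ) = 0.2²·884.6/(2 + 0.2) = 16.0836.

16.084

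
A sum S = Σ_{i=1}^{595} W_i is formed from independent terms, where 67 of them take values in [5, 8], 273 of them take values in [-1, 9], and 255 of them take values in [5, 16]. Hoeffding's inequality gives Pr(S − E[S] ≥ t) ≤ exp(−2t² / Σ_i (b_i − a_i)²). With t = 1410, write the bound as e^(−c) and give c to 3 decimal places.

67.671

Σ(b_i − a_i)² = 67·3² + 273·10² + 255·11² = 58758.
c = 2t² / 58758 = 2·1410² / 58758 = 67.6708.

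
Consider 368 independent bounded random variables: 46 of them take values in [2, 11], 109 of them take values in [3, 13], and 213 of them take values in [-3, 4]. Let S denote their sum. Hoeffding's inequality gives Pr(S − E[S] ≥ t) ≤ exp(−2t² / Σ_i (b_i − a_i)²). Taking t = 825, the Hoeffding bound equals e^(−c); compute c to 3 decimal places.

Σ(b_i − a_i)² = 46·9² + 109·10² + 213·7² = 25063.
c = 2t² / 25063 = 2·825² / 25063 = 54.3131.

54.313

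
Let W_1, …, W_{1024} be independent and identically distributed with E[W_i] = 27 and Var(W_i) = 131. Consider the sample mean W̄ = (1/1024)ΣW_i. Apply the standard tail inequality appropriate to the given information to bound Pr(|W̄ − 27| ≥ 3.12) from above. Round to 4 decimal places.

0.0131

With mean and variance of each term known, Chebyshev's inequality bounds the deviation of the sum (or sample mean).
Var(W̄) = Var(W_i)/n = 131/1024 = 0.12793.
Chebyshev: Pr(|W̄ − 27| ≥ 3.12) ≤ Var(W̄)/(3.12)² = 131/(1024·3.12²) = 0.0131.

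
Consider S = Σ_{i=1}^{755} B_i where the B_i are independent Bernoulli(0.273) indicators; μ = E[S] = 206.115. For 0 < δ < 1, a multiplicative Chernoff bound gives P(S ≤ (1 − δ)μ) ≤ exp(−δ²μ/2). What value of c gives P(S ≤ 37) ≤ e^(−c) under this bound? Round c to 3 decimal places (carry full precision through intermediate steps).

Write 37 = (1 − δ)μ, so δ = 1 − 37/206.115 = 0.8204886…
Then the exponent is δ²μ/2 = (μ − 37)²/(2μ) = 69.378462.

69.378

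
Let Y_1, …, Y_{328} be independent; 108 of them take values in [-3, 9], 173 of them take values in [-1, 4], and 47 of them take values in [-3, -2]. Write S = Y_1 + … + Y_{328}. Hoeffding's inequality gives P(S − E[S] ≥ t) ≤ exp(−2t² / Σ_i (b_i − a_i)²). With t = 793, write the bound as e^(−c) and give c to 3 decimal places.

Σ(b_i − a_i)² = 108·12² + 173·5² + 47·1² = 19924.
c = 2t² / 19924 = 2·793² / 19924 = 63.1248.

63.125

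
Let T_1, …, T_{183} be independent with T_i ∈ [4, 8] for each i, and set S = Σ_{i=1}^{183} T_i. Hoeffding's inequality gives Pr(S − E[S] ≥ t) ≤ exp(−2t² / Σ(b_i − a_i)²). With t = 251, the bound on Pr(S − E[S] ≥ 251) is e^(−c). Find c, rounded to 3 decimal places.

43.033

Σ(b_i − a_i)² = 183·(4)² = 2928.
c = 2t²/2928 = 2·251²/2928 = 43.0335.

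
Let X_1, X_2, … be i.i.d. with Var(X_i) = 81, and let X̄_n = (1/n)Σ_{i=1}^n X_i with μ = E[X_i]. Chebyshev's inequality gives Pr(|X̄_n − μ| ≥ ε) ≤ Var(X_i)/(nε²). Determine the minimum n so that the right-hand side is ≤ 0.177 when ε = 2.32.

Require 81/(n·2.32²) ≤ 0.177, i.e. n ≥ 81/(0.177·2.32²) = 85.023.
The smallest integer n is 86.

86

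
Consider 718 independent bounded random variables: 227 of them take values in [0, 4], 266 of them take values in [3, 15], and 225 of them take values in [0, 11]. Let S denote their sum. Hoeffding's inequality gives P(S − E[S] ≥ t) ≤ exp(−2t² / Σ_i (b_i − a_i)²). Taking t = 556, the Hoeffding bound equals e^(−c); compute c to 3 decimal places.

Σ(b_i − a_i)² = 227·4² + 266·12² + 225·11² = 69161.
c = 2t² / 69161 = 2·556² / 69161 = 8.9396.

8.940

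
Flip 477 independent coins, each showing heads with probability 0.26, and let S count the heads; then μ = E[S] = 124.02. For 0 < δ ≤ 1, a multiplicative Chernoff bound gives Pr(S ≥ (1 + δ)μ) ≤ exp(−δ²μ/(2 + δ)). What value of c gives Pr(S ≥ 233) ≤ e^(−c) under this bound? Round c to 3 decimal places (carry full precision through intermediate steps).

33.266

Write 233 = (1 + δ)μ, so δ = 233/124.02 − 1 = 0.8787292…
Then the exponent is δ²μ/(2 + δ) = (233 − μ)² / (μ·(2 + δ)) = 33.266037.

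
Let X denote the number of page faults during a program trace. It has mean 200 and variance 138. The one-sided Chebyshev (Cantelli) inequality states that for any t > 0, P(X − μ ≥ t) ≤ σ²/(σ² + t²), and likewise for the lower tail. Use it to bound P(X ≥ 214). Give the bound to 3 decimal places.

0.413

Here σ² = 138 and t = 14, so σ² + t² = 334.
Cantelli's bound: 138/334 = 0.4132.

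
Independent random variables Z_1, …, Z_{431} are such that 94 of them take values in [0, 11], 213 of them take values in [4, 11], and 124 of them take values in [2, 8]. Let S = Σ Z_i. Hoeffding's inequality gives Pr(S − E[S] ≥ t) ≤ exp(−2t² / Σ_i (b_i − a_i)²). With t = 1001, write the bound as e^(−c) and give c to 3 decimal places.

Σ(b_i − a_i)² = 94·11² + 213·7² + 124·6² = 26275.
c = 2t² / 26275 = 2·1001² / 26275 = 76.2703.

76.270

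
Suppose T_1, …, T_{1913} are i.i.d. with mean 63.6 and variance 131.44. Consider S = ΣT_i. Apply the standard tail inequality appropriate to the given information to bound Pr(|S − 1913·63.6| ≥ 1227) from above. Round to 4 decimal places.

With mean and variance of each term known, Chebyshev's inequality bounds the deviation of the sum (or sample mean).
Var(S) = n·Var(T_i) = 1913·131.44 = 251444.72.
Chebyshev: Pr(|S − 1913·63.6| ≥ 1227) ≤ Var(S)/1227² = 251444.72/1505529 = 0.1670.

0.1670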